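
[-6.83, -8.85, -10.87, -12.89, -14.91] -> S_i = -6.83 + -2.02*i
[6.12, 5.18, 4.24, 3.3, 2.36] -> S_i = 6.12 + -0.94*i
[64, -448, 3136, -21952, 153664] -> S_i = 64*-7^i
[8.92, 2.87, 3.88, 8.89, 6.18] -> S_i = Random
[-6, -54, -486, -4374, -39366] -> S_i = -6*9^i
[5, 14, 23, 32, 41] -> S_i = 5 + 9*i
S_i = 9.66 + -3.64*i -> [9.66, 6.02, 2.38, -1.26, -4.9]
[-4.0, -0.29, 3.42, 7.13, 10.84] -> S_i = -4.00 + 3.71*i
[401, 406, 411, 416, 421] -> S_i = 401 + 5*i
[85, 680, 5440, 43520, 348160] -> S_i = 85*8^i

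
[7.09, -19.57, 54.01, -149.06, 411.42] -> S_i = 7.09*(-2.76)^i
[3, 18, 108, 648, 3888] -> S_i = 3*6^i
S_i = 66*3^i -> [66, 198, 594, 1782, 5346]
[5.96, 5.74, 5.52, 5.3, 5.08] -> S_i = 5.96 + -0.22*i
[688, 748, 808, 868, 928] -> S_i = 688 + 60*i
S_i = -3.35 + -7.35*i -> [-3.35, -10.7, -18.05, -25.4, -32.75]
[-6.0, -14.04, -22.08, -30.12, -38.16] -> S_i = -6.00 + -8.04*i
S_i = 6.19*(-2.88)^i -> [6.19, -17.83, 51.34, -147.87, 425.85]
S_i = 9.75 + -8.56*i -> [9.75, 1.19, -7.37, -15.93, -24.49]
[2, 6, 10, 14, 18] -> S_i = 2 + 4*i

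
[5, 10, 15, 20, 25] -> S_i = 5 + 5*i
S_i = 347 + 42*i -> [347, 389, 431, 473, 515]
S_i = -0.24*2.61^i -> [-0.24, -0.63, -1.63, -4.27, -11.14]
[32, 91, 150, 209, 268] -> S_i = 32 + 59*i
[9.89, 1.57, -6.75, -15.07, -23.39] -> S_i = 9.89 + -8.32*i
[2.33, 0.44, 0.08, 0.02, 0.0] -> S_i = 2.33*0.19^i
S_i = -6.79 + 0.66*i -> [-6.79, -6.13, -5.47, -4.81, -4.15]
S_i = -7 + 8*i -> [-7, 1, 9, 17, 25]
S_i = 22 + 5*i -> [22, 27, 32, 37, 42]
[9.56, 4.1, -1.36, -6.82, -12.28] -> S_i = 9.56 + -5.46*i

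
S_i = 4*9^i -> [4, 36, 324, 2916, 26244]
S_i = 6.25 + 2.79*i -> [6.25, 9.04, 11.83, 14.62, 17.41]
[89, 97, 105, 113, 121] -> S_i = 89 + 8*i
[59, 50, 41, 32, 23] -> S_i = 59 + -9*i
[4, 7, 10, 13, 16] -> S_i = 4 + 3*i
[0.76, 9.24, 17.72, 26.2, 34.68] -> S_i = 0.76 + 8.48*i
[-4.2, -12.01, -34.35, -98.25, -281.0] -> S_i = -4.20*2.86^i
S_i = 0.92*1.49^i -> [0.92, 1.37, 2.04, 3.04, 4.53]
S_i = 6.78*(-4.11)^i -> [6.78, -27.87, 114.53, -470.71, 1934.63]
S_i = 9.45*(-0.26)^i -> [9.45, -2.46, 0.64, -0.17, 0.04]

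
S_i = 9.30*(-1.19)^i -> [9.3, -11.07, 13.17, -15.67, 18.65]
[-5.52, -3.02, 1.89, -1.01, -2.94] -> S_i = Random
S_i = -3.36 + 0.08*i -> [-3.36, -3.28, -3.2, -3.12, -3.04]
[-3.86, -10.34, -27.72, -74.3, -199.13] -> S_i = -3.86*2.68^i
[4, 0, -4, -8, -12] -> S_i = 4 + -4*i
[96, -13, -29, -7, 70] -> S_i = Random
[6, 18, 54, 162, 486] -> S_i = 6*3^i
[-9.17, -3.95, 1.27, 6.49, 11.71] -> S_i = -9.17 + 5.22*i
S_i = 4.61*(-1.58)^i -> [4.61, -7.28, 11.51, -18.18, 28.73]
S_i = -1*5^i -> [-1, -5, -25, -125, -625]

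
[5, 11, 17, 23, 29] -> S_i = 5 + 6*i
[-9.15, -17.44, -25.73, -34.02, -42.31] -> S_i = -9.15 + -8.29*i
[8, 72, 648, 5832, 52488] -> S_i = 8*9^i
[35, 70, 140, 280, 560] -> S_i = 35*2^i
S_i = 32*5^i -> [32, 160, 800, 4000, 20000]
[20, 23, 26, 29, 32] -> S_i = 20 + 3*i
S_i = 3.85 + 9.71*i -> [3.85, 13.56, 23.27, 32.98, 42.69]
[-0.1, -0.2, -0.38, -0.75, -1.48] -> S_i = -0.10*1.96^i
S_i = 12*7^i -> [12, 84, 588, 4116, 28812]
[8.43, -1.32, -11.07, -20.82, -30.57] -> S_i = 8.43 + -9.75*i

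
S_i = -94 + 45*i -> [-94, -49, -4, 41, 86]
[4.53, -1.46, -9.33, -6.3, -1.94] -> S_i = Random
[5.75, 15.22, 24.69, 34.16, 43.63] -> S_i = 5.75 + 9.47*i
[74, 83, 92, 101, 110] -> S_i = 74 + 9*i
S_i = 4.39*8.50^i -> [4.39, 37.32, 317.18, 2696.01, 22916.07]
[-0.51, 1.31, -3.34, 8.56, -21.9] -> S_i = -0.51*(-2.56)^i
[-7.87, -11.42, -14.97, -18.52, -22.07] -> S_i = -7.87 + -3.55*i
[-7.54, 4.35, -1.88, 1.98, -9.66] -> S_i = Random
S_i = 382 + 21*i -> [382, 403, 424, 445, 466]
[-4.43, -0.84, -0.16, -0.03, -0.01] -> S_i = -4.43*0.19^i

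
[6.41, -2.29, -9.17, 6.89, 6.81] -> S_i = Random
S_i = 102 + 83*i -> [102, 185, 268, 351, 434]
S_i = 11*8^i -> [11, 88, 704, 5632, 45056]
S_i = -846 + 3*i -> [-846, -843, -840, -837, -834]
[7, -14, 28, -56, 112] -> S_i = 7*-2^i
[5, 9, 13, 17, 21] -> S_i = 5 + 4*i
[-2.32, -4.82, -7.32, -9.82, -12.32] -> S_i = -2.32 + -2.50*i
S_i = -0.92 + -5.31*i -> [-0.92, -6.23, -11.54, -16.85, -22.16]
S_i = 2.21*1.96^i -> [2.21, 4.33, 8.49, 16.64, 32.61]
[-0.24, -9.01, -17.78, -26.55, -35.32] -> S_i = -0.24 + -8.77*i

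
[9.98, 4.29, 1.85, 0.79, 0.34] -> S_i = 9.98*0.43^i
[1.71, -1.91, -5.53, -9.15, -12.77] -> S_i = 1.71 + -3.62*i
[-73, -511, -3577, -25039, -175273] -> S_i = -73*7^i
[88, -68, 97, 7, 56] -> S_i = Random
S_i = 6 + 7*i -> [6, 13, 20, 27, 34]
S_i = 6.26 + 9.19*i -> [6.26, 15.45, 24.64, 33.83, 43.02]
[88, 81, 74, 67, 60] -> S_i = 88 + -7*i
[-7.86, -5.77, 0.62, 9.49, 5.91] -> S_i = Random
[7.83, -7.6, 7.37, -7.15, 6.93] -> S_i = 7.83*(-0.97)^i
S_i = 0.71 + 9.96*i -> [0.71, 10.67, 20.63, 30.59, 40.55]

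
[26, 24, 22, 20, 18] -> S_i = 26 + -2*i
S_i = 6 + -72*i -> [6, -66, -138, -210, -282]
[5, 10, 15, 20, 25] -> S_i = 5 + 5*i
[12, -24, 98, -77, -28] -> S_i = Random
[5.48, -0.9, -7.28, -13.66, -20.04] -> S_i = 5.48 + -6.38*i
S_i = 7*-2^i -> [7, -14, 28, -56, 112]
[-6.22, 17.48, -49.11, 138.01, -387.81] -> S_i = -6.22*(-2.81)^i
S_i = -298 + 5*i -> [-298, -293, -288, -283, -278]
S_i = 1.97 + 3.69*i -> [1.97, 5.66, 9.35, 13.04, 16.73]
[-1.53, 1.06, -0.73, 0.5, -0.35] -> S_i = -1.53*(-0.69)^i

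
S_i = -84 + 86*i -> [-84, 2, 88, 174, 260]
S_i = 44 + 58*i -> [44, 102, 160, 218, 276]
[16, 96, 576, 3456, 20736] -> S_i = 16*6^i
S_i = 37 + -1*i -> [37, 36, 35, 34, 33]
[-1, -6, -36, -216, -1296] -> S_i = -1*6^i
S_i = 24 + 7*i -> [24, 31, 38, 45, 52]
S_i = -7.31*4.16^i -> [-7.31, -30.41, -126.5, -526.26, -2189.23]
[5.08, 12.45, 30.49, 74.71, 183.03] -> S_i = 5.08*2.45^i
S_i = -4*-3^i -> [-4, 12, -36, 108, -324]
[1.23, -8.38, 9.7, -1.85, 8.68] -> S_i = Random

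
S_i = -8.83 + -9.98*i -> [-8.83, -18.81, -28.79, -38.77, -48.75]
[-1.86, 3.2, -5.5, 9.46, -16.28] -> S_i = -1.86*(-1.72)^i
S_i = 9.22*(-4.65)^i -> [9.22, -42.87, 199.36, -927.02, 4310.65]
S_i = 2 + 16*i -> [2, 18, 34, 50, 66]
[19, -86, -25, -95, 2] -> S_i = Random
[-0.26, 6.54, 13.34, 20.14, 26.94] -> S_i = -0.26 + 6.80*i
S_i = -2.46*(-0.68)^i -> [-2.46, 1.67, -1.14, 0.77, -0.53]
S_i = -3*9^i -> [-3, -27, -243, -2187, -19683]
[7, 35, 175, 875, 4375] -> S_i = 7*5^i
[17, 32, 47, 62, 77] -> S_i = 17 + 15*i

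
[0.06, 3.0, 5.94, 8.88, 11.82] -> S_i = 0.06 + 2.94*i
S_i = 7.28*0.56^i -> [7.28, 4.08, 2.28, 1.28, 0.72]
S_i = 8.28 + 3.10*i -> [8.28, 11.38, 14.48, 17.58, 20.68]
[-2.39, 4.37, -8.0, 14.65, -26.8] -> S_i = -2.39*(-1.83)^i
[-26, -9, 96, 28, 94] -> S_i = Random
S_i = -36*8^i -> [-36, -288, -2304, -18432, -147456]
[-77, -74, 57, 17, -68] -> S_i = Random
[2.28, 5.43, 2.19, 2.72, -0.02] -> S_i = Random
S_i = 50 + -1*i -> [50, 49, 48, 47, 46]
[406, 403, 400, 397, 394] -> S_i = 406 + -3*i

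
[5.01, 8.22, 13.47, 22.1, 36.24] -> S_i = 5.01*1.64^i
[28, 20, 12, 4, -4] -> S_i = 28 + -8*i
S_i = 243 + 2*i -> [243, 245, 247, 249, 251]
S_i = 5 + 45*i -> [5, 50, 95, 140, 185]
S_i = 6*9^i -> [6, 54, 486, 4374, 39366]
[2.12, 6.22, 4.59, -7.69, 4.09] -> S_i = Random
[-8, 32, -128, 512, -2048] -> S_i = -8*-4^i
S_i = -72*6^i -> [-72, -432, -2592, -15552, -93312]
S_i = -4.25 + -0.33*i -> [-4.25, -4.58, -4.91, -5.24, -5.57]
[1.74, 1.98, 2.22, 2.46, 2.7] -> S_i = 1.74 + 0.24*i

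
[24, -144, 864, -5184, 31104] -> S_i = 24*-6^i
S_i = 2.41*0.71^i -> [2.41, 1.71, 1.21, 0.86, 0.61]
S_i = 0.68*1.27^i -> [0.68, 0.86, 1.1, 1.39, 1.77]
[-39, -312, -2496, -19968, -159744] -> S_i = -39*8^i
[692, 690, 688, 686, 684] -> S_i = 692 + -2*i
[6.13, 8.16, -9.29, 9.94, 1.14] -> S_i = Random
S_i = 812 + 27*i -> [812, 839, 866, 893, 920]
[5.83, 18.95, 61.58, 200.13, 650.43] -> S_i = 5.83*3.25^i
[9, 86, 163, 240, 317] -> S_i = 9 + 77*i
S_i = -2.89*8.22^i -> [-2.89, -23.76, -195.27, -1605.14, -13194.26]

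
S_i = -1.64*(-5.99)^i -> [-1.64, 9.82, -58.84, 352.47, -2111.31]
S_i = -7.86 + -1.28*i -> [-7.86, -9.14, -10.42, -11.7, -12.98]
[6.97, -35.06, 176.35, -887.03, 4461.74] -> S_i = 6.97*(-5.03)^i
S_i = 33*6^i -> [33, 198, 1188, 7128, 42768]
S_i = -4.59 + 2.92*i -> [-4.59, -1.67, 1.25, 4.17, 7.09]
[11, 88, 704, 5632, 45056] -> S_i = 11*8^i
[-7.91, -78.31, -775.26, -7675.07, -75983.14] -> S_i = -7.91*9.90^i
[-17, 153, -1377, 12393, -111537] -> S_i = -17*-9^i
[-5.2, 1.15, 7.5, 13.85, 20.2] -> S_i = -5.20 + 6.35*i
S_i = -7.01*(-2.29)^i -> [-7.01, 16.05, -36.76, 84.18, -192.78]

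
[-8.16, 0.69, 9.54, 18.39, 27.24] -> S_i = -8.16 + 8.85*i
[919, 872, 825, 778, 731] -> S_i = 919 + -47*i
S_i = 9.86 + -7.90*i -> [9.86, 1.96, -5.94, -13.84, -21.74]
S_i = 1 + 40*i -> [1, 41, 81, 121, 161]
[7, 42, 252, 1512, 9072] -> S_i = 7*6^i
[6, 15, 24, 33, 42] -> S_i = 6 + 9*i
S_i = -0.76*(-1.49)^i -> [-0.76, 1.13, -1.69, 2.51, -3.75]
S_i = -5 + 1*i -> [-5, -4, -3, -2, -1]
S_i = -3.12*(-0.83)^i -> [-3.12, 2.59, -2.15, 1.78, -1.48]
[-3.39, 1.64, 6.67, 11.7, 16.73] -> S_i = -3.39 + 5.03*i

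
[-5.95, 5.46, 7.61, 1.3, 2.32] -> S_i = Random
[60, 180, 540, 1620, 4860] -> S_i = 60*3^i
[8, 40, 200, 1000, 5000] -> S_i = 8*5^i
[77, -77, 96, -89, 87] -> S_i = Random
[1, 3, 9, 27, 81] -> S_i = 1*3^i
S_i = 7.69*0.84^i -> [7.69, 6.46, 5.43, 4.56, 3.83]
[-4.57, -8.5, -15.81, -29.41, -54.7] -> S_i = -4.57*1.86^i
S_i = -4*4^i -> [-4, -16, -64, -256, -1024]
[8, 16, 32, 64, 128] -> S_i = 8*2^i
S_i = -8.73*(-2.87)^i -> [-8.73, 25.06, -71.91, 206.38, -592.3]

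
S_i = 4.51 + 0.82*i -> [4.51, 5.33, 6.15, 6.97, 7.79]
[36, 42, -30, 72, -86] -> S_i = Random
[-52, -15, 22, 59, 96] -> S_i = -52 + 37*i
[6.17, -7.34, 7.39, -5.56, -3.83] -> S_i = Random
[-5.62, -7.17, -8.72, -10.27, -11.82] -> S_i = -5.62 + -1.55*i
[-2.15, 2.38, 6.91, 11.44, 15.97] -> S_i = -2.15 + 4.53*i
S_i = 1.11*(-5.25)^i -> [1.11, -5.83, 30.59, -160.62, 843.26]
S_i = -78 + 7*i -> [-78, -71, -64, -57, -50]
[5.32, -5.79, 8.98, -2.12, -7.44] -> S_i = Random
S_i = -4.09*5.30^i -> [-4.09, -21.68, -114.89, -608.91, -3227.21]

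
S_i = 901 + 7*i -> [901, 908, 915, 922, 929]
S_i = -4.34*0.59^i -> [-4.34, -2.56, -1.51, -0.89, -0.53]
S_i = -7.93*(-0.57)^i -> [-7.93, 4.52, -2.58, 1.47, -0.84]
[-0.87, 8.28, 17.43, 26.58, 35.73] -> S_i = -0.87 + 9.15*i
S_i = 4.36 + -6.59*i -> [4.36, -2.23, -8.82, -15.41, -22.0]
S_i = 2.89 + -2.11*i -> [2.89, 0.78, -1.33, -3.44, -5.55]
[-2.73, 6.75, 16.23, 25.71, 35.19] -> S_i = -2.73 + 9.48*i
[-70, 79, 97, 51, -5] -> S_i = Random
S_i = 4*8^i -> [4, 32, 256, 2048, 16384]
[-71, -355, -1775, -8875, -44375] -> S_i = -71*5^i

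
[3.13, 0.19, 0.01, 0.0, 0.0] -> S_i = 3.13*0.06^i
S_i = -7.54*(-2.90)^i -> [-7.54, 21.87, -63.41, 183.89, -533.29]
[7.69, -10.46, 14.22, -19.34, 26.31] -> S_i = 7.69*(-1.36)^i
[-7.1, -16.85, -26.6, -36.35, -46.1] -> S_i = -7.10 + -9.75*i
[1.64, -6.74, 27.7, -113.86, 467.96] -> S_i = 1.64*(-4.11)^i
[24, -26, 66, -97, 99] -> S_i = Random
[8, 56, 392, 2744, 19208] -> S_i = 8*7^i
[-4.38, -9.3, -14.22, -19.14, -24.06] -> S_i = -4.38 + -4.92*i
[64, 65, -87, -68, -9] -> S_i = Random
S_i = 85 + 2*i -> [85, 87, 89, 91, 93]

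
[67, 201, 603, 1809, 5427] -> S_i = 67*3^i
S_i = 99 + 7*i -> [99, 106, 113, 120, 127]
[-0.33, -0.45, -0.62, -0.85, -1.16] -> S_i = -0.33*1.37^i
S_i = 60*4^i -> [60, 240, 960, 3840, 15360]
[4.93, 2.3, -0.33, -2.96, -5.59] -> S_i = 4.93 + -2.63*i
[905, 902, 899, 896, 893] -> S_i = 905 + -3*i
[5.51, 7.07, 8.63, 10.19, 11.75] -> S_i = 5.51 + 1.56*i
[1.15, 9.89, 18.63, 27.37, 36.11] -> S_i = 1.15 + 8.74*i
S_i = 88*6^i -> [88, 528, 3168, 19008, 114048]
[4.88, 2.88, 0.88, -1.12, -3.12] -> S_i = 4.88 + -2.00*i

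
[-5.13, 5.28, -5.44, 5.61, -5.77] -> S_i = -5.13*(-1.03)^i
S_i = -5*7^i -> [-5, -35, -245, -1715, -12005]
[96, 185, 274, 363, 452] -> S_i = 96 + 89*i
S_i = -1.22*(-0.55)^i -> [-1.22, 0.67, -0.37, 0.2, -0.11]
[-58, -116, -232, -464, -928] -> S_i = -58*2^i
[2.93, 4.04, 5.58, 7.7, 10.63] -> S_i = 2.93*1.38^i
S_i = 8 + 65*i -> [8, 73, 138, 203, 268]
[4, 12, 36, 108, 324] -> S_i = 4*3^i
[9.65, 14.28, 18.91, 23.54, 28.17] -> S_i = 9.65 + 4.63*i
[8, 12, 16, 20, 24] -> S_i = 8 + 4*i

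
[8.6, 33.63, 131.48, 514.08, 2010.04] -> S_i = 8.60*3.91^i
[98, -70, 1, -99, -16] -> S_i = Random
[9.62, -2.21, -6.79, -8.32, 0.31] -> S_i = Random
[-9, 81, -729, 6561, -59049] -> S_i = -9*-9^i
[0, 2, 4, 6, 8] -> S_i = 0 + 2*i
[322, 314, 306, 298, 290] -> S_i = 322 + -8*i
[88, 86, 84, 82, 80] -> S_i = 88 + -2*i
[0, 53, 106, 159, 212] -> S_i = 0 + 53*i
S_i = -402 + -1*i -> [-402, -403, -404, -405, -406]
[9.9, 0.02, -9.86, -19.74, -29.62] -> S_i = 9.90 + -9.88*i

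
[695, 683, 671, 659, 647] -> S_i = 695 + -12*i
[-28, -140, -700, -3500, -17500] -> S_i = -28*5^i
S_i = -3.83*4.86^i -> [-3.83, -18.61, -90.46, -439.65, -2136.7]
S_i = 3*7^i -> [3, 21, 147, 1029, 7203]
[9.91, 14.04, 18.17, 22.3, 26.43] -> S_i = 9.91 + 4.13*i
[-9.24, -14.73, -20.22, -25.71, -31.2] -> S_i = -9.24 + -5.49*i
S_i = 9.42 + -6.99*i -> [9.42, 2.43, -4.56, -11.55, -18.54]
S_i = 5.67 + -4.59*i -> [5.67, 1.08, -3.51, -8.1, -12.69]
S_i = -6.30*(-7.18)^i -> [-6.3, 45.23, -324.78, 2331.92, -16743.19]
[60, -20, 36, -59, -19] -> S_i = Random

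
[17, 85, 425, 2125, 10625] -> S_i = 17*5^i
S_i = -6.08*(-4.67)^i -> [-6.08, 28.39, -132.6, 619.23, -2891.82]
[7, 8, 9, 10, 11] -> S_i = 7 + 1*i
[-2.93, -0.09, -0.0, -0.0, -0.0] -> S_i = -2.93*0.03^i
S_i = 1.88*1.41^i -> [1.88, 2.65, 3.74, 5.27, 7.43]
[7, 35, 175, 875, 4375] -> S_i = 7*5^i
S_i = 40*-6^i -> [40, -240, 1440, -8640, 51840]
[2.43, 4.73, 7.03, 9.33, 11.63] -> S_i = 2.43 + 2.30*i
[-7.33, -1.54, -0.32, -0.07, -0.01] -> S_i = -7.33*0.21^i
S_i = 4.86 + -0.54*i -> [4.86, 4.32, 3.78, 3.24, 2.7]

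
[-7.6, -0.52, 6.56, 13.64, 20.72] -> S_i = -7.60 + 7.08*i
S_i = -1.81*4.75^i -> [-1.81, -8.6, -40.84, -193.98, -921.41]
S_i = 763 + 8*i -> [763, 771, 779, 787, 795]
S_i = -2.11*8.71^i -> [-2.11, -18.38, -160.07, -1394.24, -12143.81]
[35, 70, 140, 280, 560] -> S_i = 35*2^i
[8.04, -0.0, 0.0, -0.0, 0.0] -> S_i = 8.04*-0.00^i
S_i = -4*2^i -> [-4, -8, -16, -32, -64]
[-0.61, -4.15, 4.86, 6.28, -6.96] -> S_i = Random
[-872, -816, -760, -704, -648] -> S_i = -872 + 56*i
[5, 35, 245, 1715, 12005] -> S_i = 5*7^i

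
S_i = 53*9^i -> [53, 477, 4293, 38637, 347733]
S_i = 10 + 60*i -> [10, 70, 130, 190, 250]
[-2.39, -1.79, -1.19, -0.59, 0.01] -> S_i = -2.39 + 0.60*i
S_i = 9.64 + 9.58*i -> [9.64, 19.22, 28.8, 38.38, 47.96]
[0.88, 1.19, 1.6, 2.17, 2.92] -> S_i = 0.88*1.35^i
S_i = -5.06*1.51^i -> [-5.06, -7.64, -11.54, -17.42, -26.31]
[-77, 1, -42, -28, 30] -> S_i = Random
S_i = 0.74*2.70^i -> [0.74, 2.0, 5.39, 14.57, 39.33]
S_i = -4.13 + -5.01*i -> [-4.13, -9.14, -14.15, -19.16, -24.17]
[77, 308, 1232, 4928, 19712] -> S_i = 77*4^i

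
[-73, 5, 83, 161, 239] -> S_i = -73 + 78*i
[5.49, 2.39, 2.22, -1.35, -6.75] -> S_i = Random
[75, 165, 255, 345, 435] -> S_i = 75 + 90*i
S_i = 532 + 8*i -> [532, 540, 548, 556, 564]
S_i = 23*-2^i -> [23, -46, 92, -184, 368]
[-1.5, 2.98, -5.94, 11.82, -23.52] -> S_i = -1.50*(-1.99)^i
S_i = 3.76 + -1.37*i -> [3.76, 2.39, 1.02, -0.35, -1.72]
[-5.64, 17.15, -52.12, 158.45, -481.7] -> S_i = -5.64*(-3.04)^i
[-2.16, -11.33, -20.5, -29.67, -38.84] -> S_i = -2.16 + -9.17*i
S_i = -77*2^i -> [-77, -154, -308, -616, -1232]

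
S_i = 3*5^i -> [3, 15, 75, 375, 1875]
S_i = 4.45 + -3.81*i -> [4.45, 0.64, -3.17, -6.98, -10.79]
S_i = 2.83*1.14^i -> [2.83, 3.23, 3.68, 4.19, 4.78]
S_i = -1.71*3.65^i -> [-1.71, -6.24, -22.78, -83.15, -303.51]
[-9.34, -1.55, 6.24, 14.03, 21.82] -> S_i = -9.34 + 7.79*i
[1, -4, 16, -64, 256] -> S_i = 1*-4^i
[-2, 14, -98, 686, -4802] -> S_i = -2*-7^i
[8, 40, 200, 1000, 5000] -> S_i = 8*5^i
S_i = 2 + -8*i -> [2, -6, -14, -22, -30]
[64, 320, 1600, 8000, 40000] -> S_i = 64*5^i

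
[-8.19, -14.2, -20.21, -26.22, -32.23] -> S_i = -8.19 + -6.01*i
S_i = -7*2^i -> [-7, -14, -28, -56, -112]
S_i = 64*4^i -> [64, 256, 1024, 4096, 16384]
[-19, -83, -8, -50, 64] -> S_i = Random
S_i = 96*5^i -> [96, 480, 2400, 12000, 60000]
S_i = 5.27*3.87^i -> [5.27, 20.39, 78.93, 305.45, 1182.1]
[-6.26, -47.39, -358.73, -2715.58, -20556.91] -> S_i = -6.26*7.57^i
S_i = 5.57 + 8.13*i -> [5.57, 13.7, 21.83, 29.96, 38.09]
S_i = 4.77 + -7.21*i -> [4.77, -2.44, -9.65, -16.86, -24.07]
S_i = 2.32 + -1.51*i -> [2.32, 0.81, -0.7, -2.21, -3.72]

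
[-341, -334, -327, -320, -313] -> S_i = -341 + 7*i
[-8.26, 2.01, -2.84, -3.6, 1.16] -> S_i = Random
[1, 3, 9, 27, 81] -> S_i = 1*3^i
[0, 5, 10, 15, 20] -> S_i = 0 + 5*i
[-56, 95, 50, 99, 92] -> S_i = Random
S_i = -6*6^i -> [-6, -36, -216, -1296, -7776]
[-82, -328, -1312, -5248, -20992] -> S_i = -82*4^i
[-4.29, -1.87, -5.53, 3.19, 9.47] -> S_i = Random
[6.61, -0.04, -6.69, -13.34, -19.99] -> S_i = 6.61 + -6.65*i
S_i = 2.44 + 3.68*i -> [2.44, 6.12, 9.8, 13.48, 17.16]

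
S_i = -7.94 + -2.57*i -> [-7.94, -10.51, -13.08, -15.65, -18.22]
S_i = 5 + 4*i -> [5, 9, 13, 17, 21]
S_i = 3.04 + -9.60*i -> [3.04, -6.56, -16.16, -25.76, -35.36]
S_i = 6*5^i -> [6, 30, 150, 750, 3750]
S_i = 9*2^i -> [9, 18, 36, 72, 144]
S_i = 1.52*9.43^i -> [1.52, 14.33, 135.17, 1274.61, 12019.61]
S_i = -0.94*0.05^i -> [-0.94, -0.05, -0.0, -0.0, -0.0]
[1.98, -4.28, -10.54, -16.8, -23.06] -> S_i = 1.98 + -6.26*i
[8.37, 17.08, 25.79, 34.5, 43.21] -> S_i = 8.37 + 8.71*i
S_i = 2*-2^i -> [2, -4, 8, -16, 32]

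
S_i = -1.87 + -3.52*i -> [-1.87, -5.39, -8.91, -12.43, -15.95]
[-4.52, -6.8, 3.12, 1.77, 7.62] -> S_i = Random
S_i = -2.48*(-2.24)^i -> [-2.48, 5.56, -12.44, 27.87, -62.44]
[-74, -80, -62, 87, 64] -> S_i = Random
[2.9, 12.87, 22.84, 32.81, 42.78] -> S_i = 2.90 + 9.97*i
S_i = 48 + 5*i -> [48, 53, 58, 63, 68]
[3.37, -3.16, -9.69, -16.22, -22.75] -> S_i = 3.37 + -6.53*i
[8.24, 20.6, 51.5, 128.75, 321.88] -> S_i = 8.24*2.50^i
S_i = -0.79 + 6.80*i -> [-0.79, 6.01, 12.81, 19.61, 26.41]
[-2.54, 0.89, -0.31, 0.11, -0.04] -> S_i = -2.54*(-0.35)^i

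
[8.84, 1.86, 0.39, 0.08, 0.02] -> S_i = 8.84*0.21^i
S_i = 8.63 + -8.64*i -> [8.63, -0.01, -8.65, -17.29, -25.93]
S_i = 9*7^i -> [9, 63, 441, 3087, 21609]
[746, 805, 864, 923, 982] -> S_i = 746 + 59*i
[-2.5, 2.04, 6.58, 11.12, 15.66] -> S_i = -2.50 + 4.54*i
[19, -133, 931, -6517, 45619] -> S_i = 19*-7^i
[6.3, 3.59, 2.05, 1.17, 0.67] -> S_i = 6.30*0.57^i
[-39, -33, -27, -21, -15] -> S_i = -39 + 6*i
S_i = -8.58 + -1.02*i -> [-8.58, -9.6, -10.62, -11.64, -12.66]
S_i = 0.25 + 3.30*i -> [0.25, 3.55, 6.85, 10.15, 13.45]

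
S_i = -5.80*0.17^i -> [-5.8, -0.99, -0.17, -0.03, -0.0]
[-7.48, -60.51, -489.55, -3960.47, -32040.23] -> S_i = -7.48*8.09^i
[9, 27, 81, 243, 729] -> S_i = 9*3^i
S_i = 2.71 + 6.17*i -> [2.71, 8.88, 15.05, 21.22, 27.39]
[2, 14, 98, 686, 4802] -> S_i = 2*7^i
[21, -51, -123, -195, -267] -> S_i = 21 + -72*i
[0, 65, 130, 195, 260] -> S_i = 0 + 65*i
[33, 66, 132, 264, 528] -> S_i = 33*2^i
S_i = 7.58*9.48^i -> [7.58, 71.86, 681.22, 6457.94, 61221.3]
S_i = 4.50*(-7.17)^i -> [4.5, -32.26, 231.34, -1658.71, 11892.94]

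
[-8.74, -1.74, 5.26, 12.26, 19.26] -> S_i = -8.74 + 7.00*i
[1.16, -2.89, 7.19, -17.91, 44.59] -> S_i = 1.16*(-2.49)^i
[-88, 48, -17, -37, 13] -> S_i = Random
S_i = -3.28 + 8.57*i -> [-3.28, 5.29, 13.86, 22.43, 31.0]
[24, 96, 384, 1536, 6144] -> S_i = 24*4^i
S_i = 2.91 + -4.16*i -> [2.91, -1.25, -5.41, -9.57, -13.73]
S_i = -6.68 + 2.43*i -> [-6.68, -4.25, -1.82, 0.61, 3.04]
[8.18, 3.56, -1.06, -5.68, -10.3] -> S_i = 8.18 + -4.62*i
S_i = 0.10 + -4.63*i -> [0.1, -4.53, -9.16, -13.79, -18.42]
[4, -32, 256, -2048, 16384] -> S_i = 4*-8^i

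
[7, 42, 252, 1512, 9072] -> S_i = 7*6^i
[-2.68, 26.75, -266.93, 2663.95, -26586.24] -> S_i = -2.68*(-9.98)^i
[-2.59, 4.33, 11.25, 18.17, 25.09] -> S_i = -2.59 + 6.92*i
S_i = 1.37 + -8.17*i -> [1.37, -6.8, -14.97, -23.14, -31.31]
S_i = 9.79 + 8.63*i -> [9.79, 18.42, 27.05, 35.68, 44.31]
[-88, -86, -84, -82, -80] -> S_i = -88 + 2*i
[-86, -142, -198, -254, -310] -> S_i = -86 + -56*i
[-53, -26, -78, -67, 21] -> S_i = Random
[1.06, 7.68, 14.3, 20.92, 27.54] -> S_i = 1.06 + 6.62*i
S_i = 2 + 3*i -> [2, 5, 8, 11, 14]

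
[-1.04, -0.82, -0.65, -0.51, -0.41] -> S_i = -1.04*0.79^i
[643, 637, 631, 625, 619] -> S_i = 643 + -6*i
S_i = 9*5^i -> [9, 45, 225, 1125, 5625]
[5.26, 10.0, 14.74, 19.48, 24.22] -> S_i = 5.26 + 4.74*i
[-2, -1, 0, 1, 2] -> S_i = -2 + 1*i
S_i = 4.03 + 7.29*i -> [4.03, 11.32, 18.61, 25.9, 33.19]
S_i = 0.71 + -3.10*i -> [0.71, -2.39, -5.49, -8.59, -11.69]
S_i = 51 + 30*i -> [51, 81, 111, 141, 171]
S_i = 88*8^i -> [88, 704, 5632, 45056, 360448]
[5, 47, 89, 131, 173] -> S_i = 5 + 42*i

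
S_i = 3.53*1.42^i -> [3.53, 5.01, 7.12, 10.11, 14.35]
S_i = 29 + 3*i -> [29, 32, 35, 38, 41]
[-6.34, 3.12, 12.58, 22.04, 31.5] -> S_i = -6.34 + 9.46*i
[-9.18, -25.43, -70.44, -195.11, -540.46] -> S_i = -9.18*2.77^i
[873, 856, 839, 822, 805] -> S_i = 873 + -17*i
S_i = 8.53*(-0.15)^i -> [8.53, -1.28, 0.19, -0.03, 0.0]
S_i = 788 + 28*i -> [788, 816, 844, 872, 900]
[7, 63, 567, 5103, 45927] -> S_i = 7*9^i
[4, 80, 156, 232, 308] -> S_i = 4 + 76*i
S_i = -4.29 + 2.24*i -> [-4.29, -2.05, 0.19, 2.43, 4.67]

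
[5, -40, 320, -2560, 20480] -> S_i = 5*-8^i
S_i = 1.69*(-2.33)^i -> [1.69, -3.94, 9.17, -21.38, 49.81]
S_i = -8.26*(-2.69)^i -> [-8.26, 22.22, -59.77, 160.78, -432.5]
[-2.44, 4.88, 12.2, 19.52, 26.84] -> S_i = -2.44 + 7.32*i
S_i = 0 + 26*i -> [0, 26, 52, 78, 104]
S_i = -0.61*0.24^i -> [-0.61, -0.15, -0.04, -0.01, -0.0]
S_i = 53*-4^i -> [53, -212, 848, -3392, 13568]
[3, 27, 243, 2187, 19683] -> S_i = 3*9^i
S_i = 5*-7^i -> [5, -35, 245, -1715, 12005]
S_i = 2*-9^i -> [2, -18, 162, -1458, 13122]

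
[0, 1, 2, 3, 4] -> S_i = 0 + 1*i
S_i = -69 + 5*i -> [-69, -64, -59, -54, -49]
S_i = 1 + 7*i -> [1, 8, 15, 22, 29]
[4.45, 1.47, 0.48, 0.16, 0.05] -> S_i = 4.45*0.33^i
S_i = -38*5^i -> [-38, -190, -950, -4750, -23750]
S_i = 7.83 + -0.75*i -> [7.83, 7.08, 6.33, 5.58, 4.83]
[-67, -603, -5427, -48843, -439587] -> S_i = -67*9^i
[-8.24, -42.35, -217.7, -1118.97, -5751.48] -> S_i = -8.24*5.14^i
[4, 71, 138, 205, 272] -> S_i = 4 + 67*i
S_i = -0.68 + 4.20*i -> [-0.68, 3.52, 7.72, 11.92, 16.12]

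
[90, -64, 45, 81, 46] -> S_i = Random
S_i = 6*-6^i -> [6, -36, 216, -1296, 7776]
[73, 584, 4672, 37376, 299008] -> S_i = 73*8^i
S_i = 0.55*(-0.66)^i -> [0.55, -0.36, 0.24, -0.16, 0.1]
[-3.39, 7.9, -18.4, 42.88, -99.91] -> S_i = -3.39*(-2.33)^i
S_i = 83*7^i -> [83, 581, 4067, 28469, 199283]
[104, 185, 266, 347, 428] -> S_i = 104 + 81*i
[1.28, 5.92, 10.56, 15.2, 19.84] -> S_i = 1.28 + 4.64*i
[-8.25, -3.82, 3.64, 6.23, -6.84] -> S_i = Random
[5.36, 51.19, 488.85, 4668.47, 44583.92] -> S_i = 5.36*9.55^i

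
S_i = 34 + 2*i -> [34, 36, 38, 40, 42]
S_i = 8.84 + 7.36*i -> [8.84, 16.2, 23.56, 30.92, 38.28]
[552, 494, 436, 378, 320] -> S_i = 552 + -58*i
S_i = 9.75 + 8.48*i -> [9.75, 18.23, 26.71, 35.19, 43.67]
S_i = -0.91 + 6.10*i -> [-0.91, 5.19, 11.29, 17.39, 23.49]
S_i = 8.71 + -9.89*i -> [8.71, -1.18, -11.07, -20.96, -30.85]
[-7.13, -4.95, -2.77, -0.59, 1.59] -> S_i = -7.13 + 2.18*i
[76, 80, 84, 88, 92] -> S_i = 76 + 4*i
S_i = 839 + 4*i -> [839, 843, 847, 851, 855]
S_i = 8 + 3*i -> [8, 11, 14, 17, 20]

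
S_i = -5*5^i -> [-5, -25, -125, -625, -3125]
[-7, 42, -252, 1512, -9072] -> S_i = -7*-6^i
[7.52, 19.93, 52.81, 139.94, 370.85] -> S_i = 7.52*2.65^i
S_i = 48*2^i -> [48, 96, 192, 384, 768]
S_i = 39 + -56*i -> [39, -17, -73, -129, -185]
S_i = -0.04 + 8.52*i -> [-0.04, 8.48, 17.0, 25.52, 34.04]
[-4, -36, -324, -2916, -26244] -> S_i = -4*9^i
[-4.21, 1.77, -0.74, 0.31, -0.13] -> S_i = -4.21*(-0.42)^i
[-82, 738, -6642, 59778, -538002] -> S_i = -82*-9^i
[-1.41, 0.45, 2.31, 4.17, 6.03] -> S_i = -1.41 + 1.86*i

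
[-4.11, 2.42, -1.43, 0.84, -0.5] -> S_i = -4.11*(-0.59)^i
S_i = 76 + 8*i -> [76, 84, 92, 100, 108]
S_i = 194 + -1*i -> [194, 193, 192, 191, 190]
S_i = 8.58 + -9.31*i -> [8.58, -0.73, -10.04, -19.35, -28.66]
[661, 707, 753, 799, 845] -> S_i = 661 + 46*i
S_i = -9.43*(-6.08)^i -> [-9.43, 57.33, -348.59, 2119.45, -12886.23]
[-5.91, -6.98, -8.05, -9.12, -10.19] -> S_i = -5.91 + -1.07*i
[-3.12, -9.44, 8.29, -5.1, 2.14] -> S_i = Random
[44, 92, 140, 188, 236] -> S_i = 44 + 48*i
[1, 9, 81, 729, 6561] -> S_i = 1*9^i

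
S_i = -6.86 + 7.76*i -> [-6.86, 0.9, 8.66, 16.42, 24.18]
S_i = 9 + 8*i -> [9, 17, 25, 33, 41]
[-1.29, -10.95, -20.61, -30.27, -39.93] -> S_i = -1.29 + -9.66*i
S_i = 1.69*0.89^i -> [1.69, 1.5, 1.34, 1.19, 1.06]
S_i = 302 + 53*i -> [302, 355, 408, 461, 514]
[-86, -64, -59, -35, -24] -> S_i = Random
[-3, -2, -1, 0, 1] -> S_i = -3 + 1*i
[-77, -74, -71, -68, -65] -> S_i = -77 + 3*i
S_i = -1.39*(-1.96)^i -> [-1.39, 2.72, -5.34, 10.47, -20.51]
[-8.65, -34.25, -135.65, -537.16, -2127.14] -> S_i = -8.65*3.96^i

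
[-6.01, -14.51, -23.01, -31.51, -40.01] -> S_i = -6.01 + -8.50*i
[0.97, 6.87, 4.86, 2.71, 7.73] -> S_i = Random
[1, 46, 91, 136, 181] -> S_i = 1 + 45*i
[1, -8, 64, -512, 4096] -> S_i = 1*-8^i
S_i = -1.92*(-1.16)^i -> [-1.92, 2.23, -2.58, 3.0, -3.48]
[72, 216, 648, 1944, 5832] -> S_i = 72*3^i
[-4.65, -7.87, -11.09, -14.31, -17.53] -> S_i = -4.65 + -3.22*i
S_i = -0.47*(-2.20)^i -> [-0.47, 1.03, -2.27, 5.0, -11.01]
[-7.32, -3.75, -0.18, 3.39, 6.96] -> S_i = -7.32 + 3.57*i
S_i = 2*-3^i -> [2, -6, 18, -54, 162]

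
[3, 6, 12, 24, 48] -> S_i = 3*2^i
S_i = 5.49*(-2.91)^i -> [5.49, -15.98, 46.49, -135.29, 393.68]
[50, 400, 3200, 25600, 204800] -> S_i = 50*8^i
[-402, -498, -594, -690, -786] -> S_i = -402 + -96*i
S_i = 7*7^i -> [7, 49, 343, 2401, 16807]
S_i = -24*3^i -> [-24, -72, -216, -648, -1944]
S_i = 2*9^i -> [2, 18, 162, 1458, 13122]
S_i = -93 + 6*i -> [-93, -87, -81, -75, -69]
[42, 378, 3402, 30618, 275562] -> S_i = 42*9^i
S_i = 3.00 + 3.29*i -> [3.0, 6.29, 9.58, 12.87, 16.16]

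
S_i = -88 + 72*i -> [-88, -16, 56, 128, 200]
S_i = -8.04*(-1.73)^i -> [-8.04, 13.91, -24.06, 41.63, -72.02]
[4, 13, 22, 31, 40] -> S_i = 4 + 9*i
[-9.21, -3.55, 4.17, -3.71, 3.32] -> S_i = Random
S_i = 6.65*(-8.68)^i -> [6.65, -57.72, 501.03, -4348.91, 37748.57]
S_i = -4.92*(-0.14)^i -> [-4.92, 0.69, -0.1, 0.01, -0.0]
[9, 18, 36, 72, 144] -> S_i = 9*2^i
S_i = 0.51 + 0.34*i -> [0.51, 0.85, 1.19, 1.53, 1.87]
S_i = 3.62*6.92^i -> [3.62, 25.05, 173.35, 1199.57, 8301.05]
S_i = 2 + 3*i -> [2, 5, 8, 11, 14]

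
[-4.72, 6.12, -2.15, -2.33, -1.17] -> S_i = Random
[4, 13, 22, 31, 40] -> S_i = 4 + 9*i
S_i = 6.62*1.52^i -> [6.62, 10.06, 15.29, 23.25, 35.34]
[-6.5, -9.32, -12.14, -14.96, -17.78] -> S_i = -6.50 + -2.82*i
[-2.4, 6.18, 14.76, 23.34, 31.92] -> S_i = -2.40 + 8.58*i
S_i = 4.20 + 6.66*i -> [4.2, 10.86, 17.52, 24.18, 30.84]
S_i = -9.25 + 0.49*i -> [-9.25, -8.76, -8.27, -7.78, -7.29]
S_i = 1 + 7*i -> [1, 8, 15, 22, 29]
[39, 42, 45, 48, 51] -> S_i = 39 + 3*i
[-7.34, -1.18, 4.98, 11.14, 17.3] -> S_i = -7.34 + 6.16*i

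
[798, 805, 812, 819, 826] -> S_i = 798 + 7*i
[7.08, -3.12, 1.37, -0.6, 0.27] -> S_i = 7.08*(-0.44)^i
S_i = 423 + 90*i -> [423, 513, 603, 693, 783]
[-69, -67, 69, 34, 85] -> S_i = Random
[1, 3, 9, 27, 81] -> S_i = 1*3^i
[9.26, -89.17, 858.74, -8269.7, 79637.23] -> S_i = 9.26*(-9.63)^i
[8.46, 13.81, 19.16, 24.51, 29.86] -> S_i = 8.46 + 5.35*i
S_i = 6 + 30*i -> [6, 36, 66, 96, 126]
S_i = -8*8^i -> [-8, -64, -512, -4096, -32768]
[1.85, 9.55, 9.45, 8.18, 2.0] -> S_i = Random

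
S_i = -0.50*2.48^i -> [-0.5, -1.24, -3.08, -7.63, -18.91]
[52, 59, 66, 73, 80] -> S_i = 52 + 7*i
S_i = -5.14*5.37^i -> [-5.14, -27.6, -148.22, -795.95, -4274.25]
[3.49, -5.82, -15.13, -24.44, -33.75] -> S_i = 3.49 + -9.31*i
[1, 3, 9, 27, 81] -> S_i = 1*3^i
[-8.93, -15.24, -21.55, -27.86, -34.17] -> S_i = -8.93 + -6.31*i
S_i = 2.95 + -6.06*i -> [2.95, -3.11, -9.17, -15.23, -21.29]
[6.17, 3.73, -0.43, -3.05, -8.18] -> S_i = Random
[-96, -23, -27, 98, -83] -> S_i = Random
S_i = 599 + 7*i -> [599, 606, 613, 620, 627]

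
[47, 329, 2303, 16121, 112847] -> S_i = 47*7^i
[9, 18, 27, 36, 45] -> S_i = 9 + 9*i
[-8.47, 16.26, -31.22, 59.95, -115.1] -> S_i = -8.47*(-1.92)^i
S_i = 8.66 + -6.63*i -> [8.66, 2.03, -4.6, -11.23, -17.86]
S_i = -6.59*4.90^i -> [-6.59, -32.29, -158.23, -775.31, -3799.0]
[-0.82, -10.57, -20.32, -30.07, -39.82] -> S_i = -0.82 + -9.75*i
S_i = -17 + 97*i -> [-17, 80, 177, 274, 371]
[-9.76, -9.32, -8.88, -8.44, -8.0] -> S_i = -9.76 + 0.44*i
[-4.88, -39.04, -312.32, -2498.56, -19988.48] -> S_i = -4.88*8.00^i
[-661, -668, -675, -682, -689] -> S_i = -661 + -7*i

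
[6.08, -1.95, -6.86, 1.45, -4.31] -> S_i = Random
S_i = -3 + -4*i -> [-3, -7, -11, -15, -19]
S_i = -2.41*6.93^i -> [-2.41, -16.7, -115.74, -802.08, -5558.4]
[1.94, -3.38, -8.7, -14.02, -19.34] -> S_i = 1.94 + -5.32*i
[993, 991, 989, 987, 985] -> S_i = 993 + -2*i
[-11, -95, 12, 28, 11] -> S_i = Random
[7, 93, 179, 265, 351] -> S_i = 7 + 86*i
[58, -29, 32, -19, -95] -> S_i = Random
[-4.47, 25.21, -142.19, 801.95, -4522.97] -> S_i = -4.47*(-5.64)^i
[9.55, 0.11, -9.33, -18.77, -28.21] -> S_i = 9.55 + -9.44*i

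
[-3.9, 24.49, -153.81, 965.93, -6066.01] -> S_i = -3.90*(-6.28)^i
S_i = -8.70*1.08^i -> [-8.7, -9.4, -10.15, -10.96, -11.84]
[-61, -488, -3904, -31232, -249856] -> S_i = -61*8^i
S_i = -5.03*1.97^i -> [-5.03, -9.91, -19.52, -38.46, -75.76]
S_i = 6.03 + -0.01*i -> [6.03, 6.02, 6.01, 6.0, 5.99]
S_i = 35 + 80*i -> [35, 115, 195, 275, 355]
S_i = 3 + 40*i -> [3, 43, 83, 123, 163]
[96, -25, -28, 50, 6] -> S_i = Random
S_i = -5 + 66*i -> [-5, 61, 127, 193, 259]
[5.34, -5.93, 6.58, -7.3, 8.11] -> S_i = 5.34*(-1.11)^i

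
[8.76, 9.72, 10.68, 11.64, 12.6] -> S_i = 8.76 + 0.96*i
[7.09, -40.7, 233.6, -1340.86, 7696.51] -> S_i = 7.09*(-5.74)^i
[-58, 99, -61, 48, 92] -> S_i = Random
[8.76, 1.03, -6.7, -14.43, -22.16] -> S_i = 8.76 + -7.73*i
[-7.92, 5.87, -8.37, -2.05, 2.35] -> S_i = Random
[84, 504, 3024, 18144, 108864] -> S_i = 84*6^i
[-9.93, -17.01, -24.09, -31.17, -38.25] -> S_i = -9.93 + -7.08*i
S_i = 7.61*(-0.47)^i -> [7.61, -3.58, 1.68, -0.79, 0.37]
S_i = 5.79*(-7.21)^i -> [5.79, -41.75, 300.99, -2170.12, 15646.59]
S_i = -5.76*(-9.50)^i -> [-5.76, 54.72, -519.84, 4938.48, -46915.56]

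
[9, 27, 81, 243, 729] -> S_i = 9*3^i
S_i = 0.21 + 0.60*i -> [0.21, 0.81, 1.41, 2.01, 2.61]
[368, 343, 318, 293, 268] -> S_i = 368 + -25*i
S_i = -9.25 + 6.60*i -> [-9.25, -2.65, 3.95, 10.55, 17.15]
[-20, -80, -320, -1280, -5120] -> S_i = -20*4^i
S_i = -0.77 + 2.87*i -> [-0.77, 2.1, 4.97, 7.84, 10.71]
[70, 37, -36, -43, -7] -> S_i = Random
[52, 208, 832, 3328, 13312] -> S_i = 52*4^i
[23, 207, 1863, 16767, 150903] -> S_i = 23*9^i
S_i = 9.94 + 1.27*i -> [9.94, 11.21, 12.48, 13.75, 15.02]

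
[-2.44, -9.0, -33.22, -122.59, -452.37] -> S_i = -2.44*3.69^i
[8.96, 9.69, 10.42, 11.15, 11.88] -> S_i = 8.96 + 0.73*i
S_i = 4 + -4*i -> [4, 0, -4, -8, -12]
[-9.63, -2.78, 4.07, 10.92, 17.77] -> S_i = -9.63 + 6.85*i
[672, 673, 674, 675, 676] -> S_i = 672 + 1*i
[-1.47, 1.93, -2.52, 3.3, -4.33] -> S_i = -1.47*(-1.31)^i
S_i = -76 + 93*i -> [-76, 17, 110, 203, 296]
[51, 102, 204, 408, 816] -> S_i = 51*2^i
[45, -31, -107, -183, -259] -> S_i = 45 + -76*i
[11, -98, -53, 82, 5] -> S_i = Random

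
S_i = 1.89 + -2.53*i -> [1.89, -0.64, -3.17, -5.7, -8.23]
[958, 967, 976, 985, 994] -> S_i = 958 + 9*i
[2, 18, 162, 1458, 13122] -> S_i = 2*9^i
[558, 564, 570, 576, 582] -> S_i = 558 + 6*i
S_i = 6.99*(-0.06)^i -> [6.99, -0.42, 0.03, -0.0, 0.0]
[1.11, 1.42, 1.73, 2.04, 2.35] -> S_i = 1.11 + 0.31*i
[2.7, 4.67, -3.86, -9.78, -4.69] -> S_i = Random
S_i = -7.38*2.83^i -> [-7.38, -20.89, -59.11, -167.27, -473.37]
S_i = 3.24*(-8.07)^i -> [3.24, -26.15, 211.0, -1702.81, 13741.66]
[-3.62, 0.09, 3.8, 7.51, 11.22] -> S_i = -3.62 + 3.71*i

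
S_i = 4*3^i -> [4, 12, 36, 108, 324]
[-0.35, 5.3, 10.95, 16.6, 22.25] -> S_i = -0.35 + 5.65*i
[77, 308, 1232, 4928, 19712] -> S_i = 77*4^i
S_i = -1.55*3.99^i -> [-1.55, -6.18, -24.68, -98.46, -392.85]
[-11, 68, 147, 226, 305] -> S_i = -11 + 79*i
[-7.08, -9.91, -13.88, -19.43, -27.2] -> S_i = -7.08*1.40^i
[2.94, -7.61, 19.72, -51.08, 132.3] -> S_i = 2.94*(-2.59)^i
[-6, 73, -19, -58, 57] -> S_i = Random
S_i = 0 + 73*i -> [0, 73, 146, 219, 292]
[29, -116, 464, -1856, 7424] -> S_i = 29*-4^i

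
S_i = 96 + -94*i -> [96, 2, -92, -186, -280]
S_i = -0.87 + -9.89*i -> [-0.87, -10.76, -20.65, -30.54, -40.43]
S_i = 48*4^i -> [48, 192, 768, 3072, 12288]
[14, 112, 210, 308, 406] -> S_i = 14 + 98*i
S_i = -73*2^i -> [-73, -146, -292, -584, -1168]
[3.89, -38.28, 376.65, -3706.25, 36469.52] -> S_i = 3.89*(-9.84)^i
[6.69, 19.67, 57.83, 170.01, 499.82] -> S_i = 6.69*2.94^i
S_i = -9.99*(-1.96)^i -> [-9.99, 19.58, -38.38, 75.22, -147.43]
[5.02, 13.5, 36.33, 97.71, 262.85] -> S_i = 5.02*2.69^i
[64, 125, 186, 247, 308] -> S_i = 64 + 61*i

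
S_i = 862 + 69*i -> [862, 931, 1000, 1069, 1138]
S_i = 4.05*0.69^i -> [4.05, 2.79, 1.93, 1.33, 0.92]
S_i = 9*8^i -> [9, 72, 576, 4608, 36864]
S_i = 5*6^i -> [5, 30, 180, 1080, 6480]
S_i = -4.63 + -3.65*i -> [-4.63, -8.28, -11.93, -15.58, -19.23]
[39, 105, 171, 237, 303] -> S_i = 39 + 66*i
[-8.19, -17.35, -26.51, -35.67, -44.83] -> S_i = -8.19 + -9.16*i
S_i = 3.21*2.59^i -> [3.21, 8.31, 21.53, 55.77, 144.45]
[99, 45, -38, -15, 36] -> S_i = Random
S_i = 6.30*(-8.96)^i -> [6.3, -56.45, 505.77, -4531.74, 40604.35]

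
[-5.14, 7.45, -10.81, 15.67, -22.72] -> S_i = -5.14*(-1.45)^i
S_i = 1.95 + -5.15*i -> [1.95, -3.2, -8.35, -13.5, -18.65]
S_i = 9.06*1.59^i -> [9.06, 14.41, 22.9, 36.42, 57.91]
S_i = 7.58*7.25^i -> [7.58, 54.96, 398.42, 2888.57, 20942.15]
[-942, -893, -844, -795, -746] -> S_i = -942 + 49*i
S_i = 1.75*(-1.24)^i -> [1.75, -2.17, 2.69, -3.34, 4.14]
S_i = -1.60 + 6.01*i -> [-1.6, 4.41, 10.42, 16.43, 22.44]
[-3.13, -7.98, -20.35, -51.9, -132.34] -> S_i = -3.13*2.55^i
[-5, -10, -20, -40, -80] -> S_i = -5*2^i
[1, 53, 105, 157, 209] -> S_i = 1 + 52*i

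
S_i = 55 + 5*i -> [55, 60, 65, 70, 75]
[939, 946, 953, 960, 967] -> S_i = 939 + 7*i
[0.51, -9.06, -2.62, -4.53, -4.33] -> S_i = Random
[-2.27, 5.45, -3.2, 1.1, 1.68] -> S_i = Random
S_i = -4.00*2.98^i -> [-4.0, -11.92, -35.52, -105.85, -315.45]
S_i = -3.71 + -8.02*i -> [-3.71, -11.73, -19.75, -27.77, -35.79]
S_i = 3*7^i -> [3, 21, 147, 1029, 7203]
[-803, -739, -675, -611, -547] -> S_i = -803 + 64*i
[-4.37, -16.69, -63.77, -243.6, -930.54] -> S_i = -4.37*3.82^i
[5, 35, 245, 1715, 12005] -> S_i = 5*7^i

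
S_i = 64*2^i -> [64, 128, 256, 512, 1024]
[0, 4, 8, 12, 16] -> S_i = 0 + 4*i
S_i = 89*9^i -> [89, 801, 7209, 64881, 583929]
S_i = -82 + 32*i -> [-82, -50, -18, 14, 46]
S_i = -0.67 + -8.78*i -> [-0.67, -9.45, -18.23, -27.01, -35.79]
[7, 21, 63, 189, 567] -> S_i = 7*3^i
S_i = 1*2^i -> [1, 2, 4, 8, 16]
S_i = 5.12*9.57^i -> [5.12, 49.0, 468.91, 4487.51, 42945.5]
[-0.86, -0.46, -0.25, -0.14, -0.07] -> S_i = -0.86*0.54^i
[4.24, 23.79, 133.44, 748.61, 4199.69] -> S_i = 4.24*5.61^i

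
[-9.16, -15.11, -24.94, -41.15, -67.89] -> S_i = -9.16*1.65^i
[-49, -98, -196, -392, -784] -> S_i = -49*2^i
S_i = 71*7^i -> [71, 497, 3479, 24353, 170471]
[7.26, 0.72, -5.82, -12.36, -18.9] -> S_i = 7.26 + -6.54*i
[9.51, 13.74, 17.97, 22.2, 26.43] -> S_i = 9.51 + 4.23*i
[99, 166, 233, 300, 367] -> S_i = 99 + 67*i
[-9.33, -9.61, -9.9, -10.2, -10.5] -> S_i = -9.33*1.03^i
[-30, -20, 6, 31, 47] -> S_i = Random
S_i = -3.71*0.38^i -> [-3.71, -1.41, -0.54, -0.2, -0.08]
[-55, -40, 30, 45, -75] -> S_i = Random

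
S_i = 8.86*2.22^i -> [8.86, 19.67, 43.67, 96.94, 215.2]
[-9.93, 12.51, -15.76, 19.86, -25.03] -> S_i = -9.93*(-1.26)^i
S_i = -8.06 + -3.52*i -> [-8.06, -11.58, -15.1, -18.62, -22.14]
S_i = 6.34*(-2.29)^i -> [6.34, -14.52, 33.25, -76.14, 174.35]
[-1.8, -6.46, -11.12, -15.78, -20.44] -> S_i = -1.80 + -4.66*i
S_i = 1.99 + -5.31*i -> [1.99, -3.32, -8.63, -13.94, -19.25]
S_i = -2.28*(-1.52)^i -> [-2.28, 3.47, -5.27, 8.01, -12.17]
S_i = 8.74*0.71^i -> [8.74, 6.21, 4.41, 3.13, 2.22]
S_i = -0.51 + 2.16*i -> [-0.51, 1.65, 3.81, 5.97, 8.13]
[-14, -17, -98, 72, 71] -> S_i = Random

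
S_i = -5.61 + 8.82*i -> [-5.61, 3.21, 12.03, 20.85, 29.67]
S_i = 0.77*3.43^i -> [0.77, 2.64, 9.06, 31.07, 106.58]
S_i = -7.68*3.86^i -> [-7.68, -29.64, -114.43, -441.7, -1704.95]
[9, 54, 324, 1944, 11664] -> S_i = 9*6^i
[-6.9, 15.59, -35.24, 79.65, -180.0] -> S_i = -6.90*(-2.26)^i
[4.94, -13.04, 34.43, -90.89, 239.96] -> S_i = 4.94*(-2.64)^i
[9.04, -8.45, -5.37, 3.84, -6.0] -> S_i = Random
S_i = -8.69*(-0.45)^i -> [-8.69, 3.91, -1.76, 0.79, -0.36]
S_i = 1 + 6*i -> [1, 7, 13, 19, 25]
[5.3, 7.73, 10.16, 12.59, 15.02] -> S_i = 5.30 + 2.43*i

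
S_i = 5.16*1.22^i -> [5.16, 6.3, 7.68, 9.37, 11.43]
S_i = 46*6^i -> [46, 276, 1656, 9936, 59616]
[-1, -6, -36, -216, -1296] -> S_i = -1*6^i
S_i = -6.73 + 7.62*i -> [-6.73, 0.89, 8.51, 16.13, 23.75]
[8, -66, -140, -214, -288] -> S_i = 8 + -74*i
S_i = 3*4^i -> [3, 12, 48, 192, 768]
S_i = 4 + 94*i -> [4, 98, 192, 286, 380]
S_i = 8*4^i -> [8, 32, 128, 512, 2048]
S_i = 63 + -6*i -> [63, 57, 51, 45, 39]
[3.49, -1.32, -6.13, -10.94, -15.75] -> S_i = 3.49 + -4.81*i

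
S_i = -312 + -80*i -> [-312, -392, -472, -552, -632]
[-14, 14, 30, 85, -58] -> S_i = Random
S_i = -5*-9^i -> [-5, 45, -405, 3645, -32805]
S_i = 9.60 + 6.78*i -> [9.6, 16.38, 23.16, 29.94, 36.72]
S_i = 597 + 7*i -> [597, 604, 611, 618, 625]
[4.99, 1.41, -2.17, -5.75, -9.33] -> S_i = 4.99 + -3.58*i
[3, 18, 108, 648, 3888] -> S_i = 3*6^i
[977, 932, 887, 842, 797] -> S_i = 977 + -45*i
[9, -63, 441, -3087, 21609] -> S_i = 9*-7^i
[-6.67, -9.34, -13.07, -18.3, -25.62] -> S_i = -6.67*1.40^i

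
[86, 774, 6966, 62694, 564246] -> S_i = 86*9^i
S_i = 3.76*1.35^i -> [3.76, 5.08, 6.85, 9.25, 12.49]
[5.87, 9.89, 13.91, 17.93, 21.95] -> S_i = 5.87 + 4.02*i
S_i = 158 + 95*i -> [158, 253, 348, 443, 538]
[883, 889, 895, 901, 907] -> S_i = 883 + 6*i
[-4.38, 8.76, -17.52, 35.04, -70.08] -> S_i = -4.38*(-2.00)^i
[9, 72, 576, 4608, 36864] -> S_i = 9*8^i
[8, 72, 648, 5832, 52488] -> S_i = 8*9^i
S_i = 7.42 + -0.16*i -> [7.42, 7.26, 7.1, 6.94, 6.78]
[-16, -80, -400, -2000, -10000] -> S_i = -16*5^i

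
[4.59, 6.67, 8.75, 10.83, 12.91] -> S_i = 4.59 + 2.08*i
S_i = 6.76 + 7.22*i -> [6.76, 13.98, 21.2, 28.42, 35.64]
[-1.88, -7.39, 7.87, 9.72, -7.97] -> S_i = Random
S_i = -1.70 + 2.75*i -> [-1.7, 1.05, 3.8, 6.55, 9.3]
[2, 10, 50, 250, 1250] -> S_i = 2*5^i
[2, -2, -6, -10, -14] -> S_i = 2 + -4*i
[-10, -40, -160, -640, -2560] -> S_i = -10*4^i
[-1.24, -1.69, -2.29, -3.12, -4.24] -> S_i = -1.24*1.36^i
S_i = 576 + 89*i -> [576, 665, 754, 843, 932]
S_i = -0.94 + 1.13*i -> [-0.94, 0.19, 1.32, 2.45, 3.58]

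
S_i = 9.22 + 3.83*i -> [9.22, 13.05, 16.88, 20.71, 24.54]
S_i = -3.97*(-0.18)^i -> [-3.97, 0.71, -0.13, 0.02, -0.0]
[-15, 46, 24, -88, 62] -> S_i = Random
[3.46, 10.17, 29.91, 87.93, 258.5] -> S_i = 3.46*2.94^i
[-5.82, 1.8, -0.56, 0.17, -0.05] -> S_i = -5.82*(-0.31)^i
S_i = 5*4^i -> [5, 20, 80, 320, 1280]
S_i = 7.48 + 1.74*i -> [7.48, 9.22, 10.96, 12.7, 14.44]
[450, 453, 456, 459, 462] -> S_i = 450 + 3*i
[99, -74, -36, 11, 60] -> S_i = Random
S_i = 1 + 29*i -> [1, 30, 59, 88, 117]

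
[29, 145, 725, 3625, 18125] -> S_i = 29*5^i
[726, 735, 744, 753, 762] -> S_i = 726 + 9*i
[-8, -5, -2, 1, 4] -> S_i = -8 + 3*i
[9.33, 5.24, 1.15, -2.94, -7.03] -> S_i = 9.33 + -4.09*i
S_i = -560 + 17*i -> [-560, -543, -526, -509, -492]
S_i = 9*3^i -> [9, 27, 81, 243, 729]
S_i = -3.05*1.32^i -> [-3.05, -4.03, -5.31, -7.01, -9.26]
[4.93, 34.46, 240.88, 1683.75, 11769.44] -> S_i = 4.93*6.99^i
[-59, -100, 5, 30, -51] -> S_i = Random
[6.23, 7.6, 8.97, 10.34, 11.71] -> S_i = 6.23 + 1.37*i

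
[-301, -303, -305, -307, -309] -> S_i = -301 + -2*i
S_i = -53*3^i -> [-53, -159, -477, -1431, -4293]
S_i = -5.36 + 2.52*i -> [-5.36, -2.84, -0.32, 2.2, 4.72]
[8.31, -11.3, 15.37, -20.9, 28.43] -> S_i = 8.31*(-1.36)^i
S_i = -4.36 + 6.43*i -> [-4.36, 2.07, 8.5, 14.93, 21.36]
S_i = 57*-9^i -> [57, -513, 4617, -41553, 373977]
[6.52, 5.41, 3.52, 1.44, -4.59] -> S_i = Random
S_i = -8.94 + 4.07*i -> [-8.94, -4.87, -0.8, 3.27, 7.34]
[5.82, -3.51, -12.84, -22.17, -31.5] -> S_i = 5.82 + -9.33*i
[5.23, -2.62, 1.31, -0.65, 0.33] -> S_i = 5.23*(-0.50)^i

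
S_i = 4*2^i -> [4, 8, 16, 32, 64]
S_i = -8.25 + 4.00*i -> [-8.25, -4.25, -0.25, 3.75, 7.75]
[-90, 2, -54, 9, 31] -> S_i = Random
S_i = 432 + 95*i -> [432, 527, 622, 717, 812]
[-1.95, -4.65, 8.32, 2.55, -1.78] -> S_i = Random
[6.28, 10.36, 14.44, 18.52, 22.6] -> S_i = 6.28 + 4.08*i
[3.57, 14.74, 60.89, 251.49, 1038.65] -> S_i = 3.57*4.13^i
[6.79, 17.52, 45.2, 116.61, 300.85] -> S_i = 6.79*2.58^i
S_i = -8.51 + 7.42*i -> [-8.51, -1.09, 6.33, 13.75, 21.17]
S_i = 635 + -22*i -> [635, 613, 591, 569, 547]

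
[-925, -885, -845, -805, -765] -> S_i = -925 + 40*i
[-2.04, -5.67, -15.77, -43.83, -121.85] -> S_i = -2.04*2.78^i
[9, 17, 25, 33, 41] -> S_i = 9 + 8*i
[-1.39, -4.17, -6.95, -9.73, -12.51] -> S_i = -1.39 + -2.78*i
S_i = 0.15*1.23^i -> [0.15, 0.18, 0.23, 0.28, 0.34]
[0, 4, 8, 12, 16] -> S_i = 0 + 4*i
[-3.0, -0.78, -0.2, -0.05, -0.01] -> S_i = -3.00*0.26^i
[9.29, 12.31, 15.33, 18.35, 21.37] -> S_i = 9.29 + 3.02*i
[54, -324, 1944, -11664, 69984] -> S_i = 54*-6^i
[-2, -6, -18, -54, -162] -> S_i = -2*3^i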